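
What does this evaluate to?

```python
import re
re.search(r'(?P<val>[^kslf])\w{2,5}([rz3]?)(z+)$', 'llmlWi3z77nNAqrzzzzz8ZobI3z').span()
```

The pattern matches any character except [kslf] (captured as 'val'); then 2 to 5 of a word character; then optionally one of [rz3] (captured); then one or more of a literal 'z' (captured); then anchored at the end.
The match spans [19:27] → 'z8ZobI3z'.

(19, 27)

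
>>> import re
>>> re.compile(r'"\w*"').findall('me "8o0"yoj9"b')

Scanning left to right: at [3:8] → '"8o0"'.
Since nothing is captured, `findall` lists the 1 matched substring directly.

['"8o0"']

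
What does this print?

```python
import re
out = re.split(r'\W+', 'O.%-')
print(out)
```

['O', '']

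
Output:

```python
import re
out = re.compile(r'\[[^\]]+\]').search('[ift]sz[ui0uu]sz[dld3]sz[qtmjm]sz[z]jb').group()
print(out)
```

[ift]

`search` walks the string left to right and returns the first match it finds.
The match spans [0:5] → '[ift]'.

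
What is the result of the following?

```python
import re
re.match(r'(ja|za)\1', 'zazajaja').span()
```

With `match`, the pattern is implicitly anchored at the beginning.
The match spans [0:4] → 'zaza'.

(0, 4)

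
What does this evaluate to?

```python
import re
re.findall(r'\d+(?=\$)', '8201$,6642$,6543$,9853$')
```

['8201', '6642', '6543', '9853']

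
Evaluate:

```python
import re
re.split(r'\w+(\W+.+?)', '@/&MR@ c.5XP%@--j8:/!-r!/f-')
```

['@/&', '@ c', '.', '%@--j', '', ':/!-r', '!/f-']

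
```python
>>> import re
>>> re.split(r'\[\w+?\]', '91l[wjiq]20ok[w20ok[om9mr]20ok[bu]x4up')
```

['91l', '20ok[w20ok', '20ok', 'x4up']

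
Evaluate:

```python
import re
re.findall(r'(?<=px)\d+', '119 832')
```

[]

No capturing groups, so `findall` returns the 0 full match strings.
Nothing in the string satisfies the pattern, so the list is empty.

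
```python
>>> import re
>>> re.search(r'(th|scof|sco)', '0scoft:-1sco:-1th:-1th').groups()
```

The match spans [1:5] → 'scof'.
Captured: group 1 = 'scof'.

('scof',)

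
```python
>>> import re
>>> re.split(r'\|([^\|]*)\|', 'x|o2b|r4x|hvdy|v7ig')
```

The group in the pattern means `split` returns the separators' captures alongside the pieces.

['x', 'o2b', 'r4x', 'hvdy', 'v7ig']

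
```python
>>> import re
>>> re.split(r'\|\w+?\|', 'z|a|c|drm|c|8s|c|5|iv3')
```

Splitting on the pattern gives 5 pieces.

['z', 'c', 'c', 'c', 'iv3']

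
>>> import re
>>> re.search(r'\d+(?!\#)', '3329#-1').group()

'332'

`(?!…)`/`(?<!…)` only lets a position through if the neighbouring text does NOT match; no characters are consumed.
`search` walks the string left to right and returns the first match it finds.
The match spans [0:3] → '332'.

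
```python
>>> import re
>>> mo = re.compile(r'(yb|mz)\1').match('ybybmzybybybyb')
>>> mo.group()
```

'ybyb'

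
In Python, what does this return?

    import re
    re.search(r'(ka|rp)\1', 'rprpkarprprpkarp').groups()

('rp',)

`\1` is not a pattern — it's the concrete string captured by group 1, re-applied verbatim.
Unlike `match`, `search` isn't anchored — it looks for the pattern anywhere in the string.
The match spans [0:4] → 'rprp'.
Captured: group 1 = 'rp'.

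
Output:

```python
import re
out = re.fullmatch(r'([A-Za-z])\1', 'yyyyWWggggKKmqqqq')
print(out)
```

After group 1 captures some text, `\1` only succeeds where that same text appears again.
For `fullmatch`, every character of the input must be accounted for by the pattern.
Here there's no way to consume every character, so the call returns None.

None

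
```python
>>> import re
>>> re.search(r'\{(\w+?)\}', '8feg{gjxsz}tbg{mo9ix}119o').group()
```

Unlike `match`, `search` isn't anchored — it looks for the pattern anywhere in the string.
The match spans [4:11] → '{gjxsz}'.
Captured: group 1 = 'gjxsz'.

'{gjxsz}'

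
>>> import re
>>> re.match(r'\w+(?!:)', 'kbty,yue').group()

Because the assertion is negative and zero-width, positions next to the forbidden text are skipped.
`re.match` won't scan ahead — the pattern has to work from the very first character.
The match spans [0:4] → 'kbty'.

'kbty'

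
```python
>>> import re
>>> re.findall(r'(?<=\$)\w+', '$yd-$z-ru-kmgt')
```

The `(?=…)`/`(?<=…)` assertion just peeks at neighbouring text; it doesn't advance the match position.
Scanning left to right: at [1:3] → 'yd'; at [5:6] → 'z'.
No capturing groups, so `findall` returns the 2 full match strings.

['yd', 'z']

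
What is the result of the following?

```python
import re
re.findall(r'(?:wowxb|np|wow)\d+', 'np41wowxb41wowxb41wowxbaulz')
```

['np41', 'wowxb41', 'wowxb41']

Scanning left to right: at [0:4] → 'np41'; at [4:11] → 'wowxb41'; at [11:18] → 'wowxb41'.
No capturing groups, so `findall` returns the 3 full match strings.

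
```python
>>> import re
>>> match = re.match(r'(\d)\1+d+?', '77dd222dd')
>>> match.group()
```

After group 1 captures some text, `\1` only succeeds where that same text appears again.
`re.match` won't scan ahead — the pattern has to work from the very first character.
The match spans [0:3] → '77d'.
Captured: group 1 = '7'.

'77d'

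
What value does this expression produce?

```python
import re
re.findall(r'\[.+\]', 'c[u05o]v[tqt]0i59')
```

['[u05o]v[tqt]']

`findall` yields the raw match text (1 of them) because the pattern has no groups.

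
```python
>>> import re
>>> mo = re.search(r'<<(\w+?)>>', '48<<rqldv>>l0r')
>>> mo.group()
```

'<<rqldv>>'

Unlike `match`, `search` isn't anchored — it looks for the pattern anywhere in the string.
The match spans [2:11] → '<<rqldv>>'.
Captured: group 1 = 'rqldv'.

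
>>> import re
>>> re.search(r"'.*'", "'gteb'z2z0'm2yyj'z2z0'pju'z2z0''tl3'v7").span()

(0, 36)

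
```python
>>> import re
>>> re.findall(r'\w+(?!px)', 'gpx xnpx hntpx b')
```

['gpx', 'xnpx', 'hntpx', 'b']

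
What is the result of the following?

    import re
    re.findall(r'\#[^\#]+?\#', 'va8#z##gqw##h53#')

With no groups in the pattern, `findall` gives back each whole match — 3 here.

['#z#', '#gqw#', '#h53#']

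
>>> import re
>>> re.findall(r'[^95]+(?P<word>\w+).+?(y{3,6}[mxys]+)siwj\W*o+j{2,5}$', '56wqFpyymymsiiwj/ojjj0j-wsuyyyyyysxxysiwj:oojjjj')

[('y', 'yyysxxy')]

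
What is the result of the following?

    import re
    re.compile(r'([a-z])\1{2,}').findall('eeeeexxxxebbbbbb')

['e', 'x', 'b']

The backreference `\1` re-matches whatever the first group consumed, character for character.
Walking the string: at [0:5] match 'eeeee', group 1 = 'e'; at [5:9] match 'xxxx', group 1 = 'x'; at [10:16] match 'bbbbbb', group 1 = 'b'.
Because there's exactly one group, `findall` drops the full match and keeps group 1 from each hit.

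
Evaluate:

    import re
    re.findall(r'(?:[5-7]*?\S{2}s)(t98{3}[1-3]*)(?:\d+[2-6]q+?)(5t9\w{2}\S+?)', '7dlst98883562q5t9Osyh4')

`findall` packs the 2 group values into a tuple for every match.

[('t98883', '5t9Osy')]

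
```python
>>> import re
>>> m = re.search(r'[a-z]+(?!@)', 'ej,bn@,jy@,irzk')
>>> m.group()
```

'ej'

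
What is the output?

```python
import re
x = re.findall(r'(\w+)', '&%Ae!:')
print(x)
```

['Ae']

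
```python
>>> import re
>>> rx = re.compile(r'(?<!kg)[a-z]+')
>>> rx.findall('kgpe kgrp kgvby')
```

['kgpe', 'kgrp', 'kgvby']

A negative assertion filters positions out without eating any characters.
`findall` yields the raw match text (3 of them) because the pattern has no groups.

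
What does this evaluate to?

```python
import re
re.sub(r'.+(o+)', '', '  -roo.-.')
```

Pattern: one or more of any character; then one or more of a literal 'o' (captured).
Matches: at [0:6] → '  -roo'.
`sub` substitutes '' at each match site.

'.-.'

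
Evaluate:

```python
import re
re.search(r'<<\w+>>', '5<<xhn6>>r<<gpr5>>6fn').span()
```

(1, 9)

`search` walks the string left to right and returns the first match it finds.
The match spans [1:9] → '<<xhn6>>'.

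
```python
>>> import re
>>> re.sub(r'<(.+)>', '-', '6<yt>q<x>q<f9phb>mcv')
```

'6-mcv'

`sub` substitutes '-' at each match site.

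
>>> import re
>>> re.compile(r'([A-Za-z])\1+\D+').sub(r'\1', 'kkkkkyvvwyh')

After group 1 captures some text, `\1` only succeeds where that same text appears again.
Each match is replaced using the text its own group 1 captured.

'k'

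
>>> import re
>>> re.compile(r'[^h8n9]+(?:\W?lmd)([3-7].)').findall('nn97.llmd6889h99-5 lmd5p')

This matches one or more of any character except [h8n9]; then optionally a non-word character, then the literal 'lmd' (non-capturing group); then a character in [3-7], then any character (captured).
Scanning left to right: at [3:11] match '7.llmd68', group 1 = '68'; at [16:24] match '-5 lmd5p', group 1 = '5p'.
`findall` collects group 1 from each match (2 total).

['68', '5p']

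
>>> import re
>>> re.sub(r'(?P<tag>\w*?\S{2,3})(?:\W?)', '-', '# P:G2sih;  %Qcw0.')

Pattern: zero or more of a word character (lazy), then 2 to 3 of a non-whitespace character (captured as 'tag'); then optionally a non-word character (non-capturing group).
Matches: at [2:5] → 'P:G'; at [5:8] → '2si'; at [8:11] → 'h; '; at [12:15] → '%Qc'; at [15:18] → 'w0.'.
Every occurrence is swapped for '-'.

'# --- --'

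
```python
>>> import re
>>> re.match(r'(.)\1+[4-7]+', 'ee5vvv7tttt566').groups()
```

('e',)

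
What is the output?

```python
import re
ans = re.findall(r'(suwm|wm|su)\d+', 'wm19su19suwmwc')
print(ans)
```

['wm', 'su']

Scanning left to right: at [0:4] match 'wm19', group 1 = 'wm'; at [4:8] match 'su19', group 1 = 'su'.
Because there's exactly one group, `findall` drops the full match and keeps group 1 from each hit.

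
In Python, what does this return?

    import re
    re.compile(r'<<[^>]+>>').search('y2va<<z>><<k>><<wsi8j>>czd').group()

'<<z>>'

`re.search` scans for the first position where the pattern succeeds.
The match spans [4:9] → '<<z>>'.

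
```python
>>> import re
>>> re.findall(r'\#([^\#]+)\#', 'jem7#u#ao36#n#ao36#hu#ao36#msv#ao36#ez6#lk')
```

['u', 'n', 'hu', 'msv', 'ez6']

Scanning left to right: at [4:7] match '#u#', group 1 = 'u'; at [11:14] match '#n#', group 1 = 'n'; at [18:22] match '#hu#', group 1 = 'hu'; at [26:31] match '#msv#', group 1 = 'msv'; at [35:40] match '#ez6#', group 1 = 'ez6'.
Because there's exactly one group, `findall` drops the full match and keeps group 1 from each hit.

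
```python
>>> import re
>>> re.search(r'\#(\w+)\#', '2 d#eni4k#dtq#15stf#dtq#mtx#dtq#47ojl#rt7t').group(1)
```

'eni4k'

The match spans [3:10] → '#eni4k#'.
Captured: group 1 = 'eni4k'.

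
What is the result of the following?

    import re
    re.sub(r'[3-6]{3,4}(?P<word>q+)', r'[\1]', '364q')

Pattern: 3 to 4 of a character in [3-6]; then one or more of a literal 'q' (captured as 'word').
Matches: at [0:4] → '364q'.
`\1` in the replacement pulls in group 1's text for each match.

'[q]'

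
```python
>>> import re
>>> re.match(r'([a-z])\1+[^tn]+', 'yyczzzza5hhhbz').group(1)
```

'y'

`\1` has to match the exact text group 1 already captured.
`match` is anchored at position 0; if the pattern doesn't fit there, it returns None.
The match spans [0:14] → 'yyczzzza5hhhbz'.
Captured: group 1 = 'y'.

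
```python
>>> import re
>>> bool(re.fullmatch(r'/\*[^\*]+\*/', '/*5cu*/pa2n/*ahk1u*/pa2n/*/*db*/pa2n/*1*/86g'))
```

False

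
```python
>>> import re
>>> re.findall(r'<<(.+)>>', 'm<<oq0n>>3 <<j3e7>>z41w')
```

['oq0n>>3 <<j3e7']

Matches: at [1:19] match '<<oq0n>>3 <<j3e7>>', group 1 = 'oq0n>>3 <<j3e7'.
Because there's exactly one group, `findall` drops the full match and keeps group 1 from the one hit.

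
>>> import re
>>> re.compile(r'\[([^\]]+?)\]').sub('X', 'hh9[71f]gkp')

Matches: at [3:8] → '[71f]'.
Every occurrence is swapped for 'X'.

'hh9Xgkp'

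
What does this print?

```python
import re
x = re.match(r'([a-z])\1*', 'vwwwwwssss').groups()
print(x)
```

`\1` is not a pattern — it's the concrete string captured by group 1, re-applied verbatim.
`re.match` won't scan ahead — the pattern has to work from the very first character.
The match spans [0:1] → 'v'.
Captured: group 1 = 'v'.

('v',)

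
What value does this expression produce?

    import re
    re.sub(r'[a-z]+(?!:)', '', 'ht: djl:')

`(?!…)`/`(?<!…)` only lets a position through if the neighbouring text does NOT match; no characters are consumed.
Matches: at [0:1] → 'h'; at [4:6] → 'dj'.
Every occurrence is swapped for ''.

't: l:'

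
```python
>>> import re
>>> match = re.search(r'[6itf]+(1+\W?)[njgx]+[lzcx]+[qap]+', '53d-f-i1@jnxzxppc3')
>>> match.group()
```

Pattern: one or more of one of [6itf]; then one or more of a literal '1', then optionally a non-word character (captured); then one or more of one of [njgx], then one or more of one of [lzcx], then one or more of one of [qap].
The match spans [6:16] → 'i1@jnxzxpp'.

'i1@jnxzxpp'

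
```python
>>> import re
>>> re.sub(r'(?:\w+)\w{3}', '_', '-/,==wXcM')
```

'-/,==_'

Pattern: one or more of a word character (non-capturing group); then exactly 3 of a word character.
Matches: at [5:9] → 'wXcM'.
`sub` substitutes '_' at each match site.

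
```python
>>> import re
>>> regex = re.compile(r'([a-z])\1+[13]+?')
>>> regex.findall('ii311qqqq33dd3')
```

['i', 'q', 'd']

`\1` is not a pattern — it's the concrete string captured by group 1, re-applied verbatim.
Walking the string: at [0:3] match 'ii3', group 1 = 'i'; at [5:10] match 'qqqq3', group 1 = 'q'; at [11:14] match 'dd3', group 1 = 'd'.
One capturing group, so `findall` returns just the captured substring from each match — 3 in all.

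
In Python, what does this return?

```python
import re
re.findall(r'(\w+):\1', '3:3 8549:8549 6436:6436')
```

After group 1 captures some text, `\1` only succeeds where that same text appears again.
With a single group, `findall` returns only what that group captured — 3 items.

['3', '8549', '6436']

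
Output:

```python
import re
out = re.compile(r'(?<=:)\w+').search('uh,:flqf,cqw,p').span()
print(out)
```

(4, 8)

The lookaround is zero-width — it requires the adjacent text to match without consuming it, so the asserted text isn't part of the match.
Unlike `match`, `search` isn't anchored — it looks for the pattern anywhere in the string.
The match spans [4:8] → 'flqf'.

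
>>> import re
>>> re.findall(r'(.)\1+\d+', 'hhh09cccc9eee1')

`\1` has to match the exact text group 1 already captured.
One capturing group, so `findall` returns just the captured substring from each match — 3 in all.

['h', 'c', 'e']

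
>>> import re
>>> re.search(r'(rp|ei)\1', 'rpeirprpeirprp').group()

`\1` has to match the exact text group 1 already captured.
`re.search` tries every starting position until one works.
The match spans [4:8] → 'rprp'.
Captured: group 1 = 'rp'.

'rprp'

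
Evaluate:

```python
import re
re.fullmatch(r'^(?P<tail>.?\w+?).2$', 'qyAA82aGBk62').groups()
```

('qyAA82aGBk',)

This matches anchored at the start of the string; then optionally any character, then one or more of a word character (lazy) (captured as 'tail'); then any character, then a literal '2'; then anchored at the end.
For `fullmatch`, every character of the input must be accounted for by the pattern.
The match spans [0:12] → 'qyAA82aGBk62'.
Captured: group 1 = 'qyAA82aGBk'.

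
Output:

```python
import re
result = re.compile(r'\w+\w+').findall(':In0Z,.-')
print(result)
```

Pattern: one or more of a word character; then one or more of a word character.
Scanning left to right: at [1:5] → 'In0Z'.
`findall` yields the raw match text (1 of them) because the pattern has no groups.

['In0Z']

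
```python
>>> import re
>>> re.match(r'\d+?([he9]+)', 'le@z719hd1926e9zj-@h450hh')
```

`match` is anchored at position 0; if the pattern doesn't fit there, it returns None.
Here the string doesn't start with a match, so the call returns None.

None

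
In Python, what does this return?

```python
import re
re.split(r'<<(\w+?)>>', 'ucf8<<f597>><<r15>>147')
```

Matches to split on: at [4:12] → '<<f597>>'; at [12:19] → '<<r15>>'.
Because the pattern has a capturing group, `split` also inserts each captured text between the pieces.

['ucf8', 'f597', '', 'r15', '147']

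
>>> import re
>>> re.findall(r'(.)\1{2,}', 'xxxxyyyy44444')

['x', 'y', '4']

A backreference is literal: `\1` must see the identical characters the first group matched.
`findall` collects group 1 from each match (3 total).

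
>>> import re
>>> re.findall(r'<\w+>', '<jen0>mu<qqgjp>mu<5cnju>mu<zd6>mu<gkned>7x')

['<jen0>', '<qqgjp>', '<5cnju>', '<zd6>', '<gkned>']

Scanning left to right: at [0:6] → '<jen0>'; at [8:15] → '<qqgjp>'; at [17:24] → '<5cnju>'; at [26:31] → '<zd6>'; at [33:40] → '<gkned>'.
With no groups in the pattern, `findall` gives back each whole match — 5 here.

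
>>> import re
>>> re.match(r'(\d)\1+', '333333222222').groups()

After group 1 captures some text, `\1` only succeeds where that same text appears again.
With `match`, the pattern is implicitly anchored at the beginning.
The match spans [0:6] → '333333'.
Captured: group 1 = '3'.

('3',)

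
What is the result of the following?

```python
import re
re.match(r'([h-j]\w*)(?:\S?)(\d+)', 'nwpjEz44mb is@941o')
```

None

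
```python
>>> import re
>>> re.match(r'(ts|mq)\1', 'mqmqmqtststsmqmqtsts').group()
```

`re.match` only tries the pattern at the start of the string.
The match spans [0:4] → 'mqmq'.

'mqmq'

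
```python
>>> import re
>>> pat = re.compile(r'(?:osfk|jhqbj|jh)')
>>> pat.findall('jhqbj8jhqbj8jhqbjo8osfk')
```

The regex engine tests alternatives in the order written; an earlier branch that matches wins even if a later one would match more.
Matches: at [0:5] → 'jhqbj'; at [6:11] → 'jhqbj'; at [12:17] → 'jhqbj'; at [19:23] → 'osfk'.
`findall` yields the raw match text (4 of them) because the pattern has no groups.

['jhqbj', 'jhqbj', 'jhqbj', 'osfk']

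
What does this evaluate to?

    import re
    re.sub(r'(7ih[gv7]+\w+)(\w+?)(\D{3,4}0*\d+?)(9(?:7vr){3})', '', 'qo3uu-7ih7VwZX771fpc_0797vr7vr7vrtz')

'qo3uu-tz'

This matches the literal '7ih', then one or more of one of [gv7], then one or more of a word character (captured); then one or more of a word character (lazy) (captured); then 3 to 4 of a non-digit, then zero or more of the literal '0', then one or more of a digit (lazy) (captured); then the literal '9', then the literal '7vr' repeated 3 times (captured).
Matches: at [6:33] → '7ih7VwZX771fpc_0797vr7vr7vr'.
Every occurrence is swapped for ''.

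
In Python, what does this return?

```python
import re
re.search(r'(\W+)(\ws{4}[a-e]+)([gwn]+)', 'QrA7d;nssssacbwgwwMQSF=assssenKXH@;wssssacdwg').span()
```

Pattern: one or more of a non-word character (captured); then a word character, then exactly 4 of a literal 's', then one or more of a character in [a-e] (captured); then one or more of one of [gwn] (captured).
`re.search` tries every starting position until one works.
The match spans [5:18] → ';nssssacbwgww'.
Captured: group 1 = ';', group 2 = 'nssssacb', group 3 = 'wgww'.

(5, 18)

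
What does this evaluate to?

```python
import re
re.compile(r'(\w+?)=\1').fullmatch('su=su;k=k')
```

`\1` has to match the exact text group 1 already captured.
`re.fullmatch` is like wrapping the pattern in `^…$` (in single-line mode).
Here there's no way to consume every character, so the call returns None.

None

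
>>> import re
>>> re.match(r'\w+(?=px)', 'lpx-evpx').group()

'l'

`re.match` won't scan ahead — the pattern has to work from the very first character.
The match spans [0:1] → 'l'.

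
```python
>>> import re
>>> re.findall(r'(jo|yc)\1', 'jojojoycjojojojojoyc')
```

A backreference is literal: `\1` must see the identical characters the first group matched.
Walking the string: at [0:4] match 'jojo', group 1 = 'jo'; at [8:12] match 'jojo', group 1 = 'jo'; at [12:16] match 'jojo', group 1 = 'jo'.
Because there's exactly one group, `findall` drops the full match and keeps group 1 from each hit.

['jo', 'jo', 'jo']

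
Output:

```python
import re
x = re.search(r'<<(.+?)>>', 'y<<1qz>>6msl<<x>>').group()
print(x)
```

<<1qz>>

With the lazy modifier that quantifier settles for the fewest repetitions that let the rest of the pattern succeed (the atoms after it are unaffected and can still be greedy).
The match spans [1:8] → '<<1qz>>'.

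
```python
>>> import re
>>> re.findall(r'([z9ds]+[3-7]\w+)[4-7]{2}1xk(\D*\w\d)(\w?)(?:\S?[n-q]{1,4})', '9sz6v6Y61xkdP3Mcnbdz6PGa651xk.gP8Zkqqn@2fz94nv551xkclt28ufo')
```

This matches one or more of one of [z9ds], then a character in [3-7], then one or more of a word character (captured); then exactly 2 of a character in [4-7], then the literal '1xk'; then zero or more of a non-digit, then a word character, then a digit (captured); then optionally a word character (captured); then optionally a non-whitespace character, then 1 to 4 of a character in [n-q] (non-capturing group).
Scanning left to right: at [0:38] match '9sz6v6Y61xkdP3Mcnbdz6PGa651xk.gP8Zkqqn', groups = ('9sz6v6Y61xkdP3Mcnbdz6PGa', '.gP8', 'Z'); at [41:59] match 'z94nv551xkclt28ufo', groups = ('z94nv', 'clt28', 'u').
`findall` packs the 3 group values into a tuple for every match.

[('9sz6v6Y61xkdP3Mcnbdz6PGa', '.gP8', 'Z'), ('z94nv', 'clt28', 'u')]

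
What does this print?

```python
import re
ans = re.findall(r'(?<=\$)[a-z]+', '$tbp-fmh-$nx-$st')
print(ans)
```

Because the assertion is zero-width, the text it checks is not consumed and won't appear in the result.
Since nothing is captured, `findall` lists the 3 matched substrings directly.

['tbp', 'nx', 'st']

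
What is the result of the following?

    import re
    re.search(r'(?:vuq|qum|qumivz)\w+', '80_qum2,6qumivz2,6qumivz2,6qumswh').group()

'qum2'

The match spans [3:7] → 'qum2'.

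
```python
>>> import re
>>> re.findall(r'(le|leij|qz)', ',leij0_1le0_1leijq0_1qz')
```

['le', 'le', 'le', 'qz']

`|` is ordered: at each position the engine commits to the first alternative that works.
Scanning left to right: at [1:3] match 'le', group 1 = 'le'; at [8:10] match 'le', group 1 = 'le'; at [13:15] match 'le', group 1 = 'le'; at [21:23] match 'qz', group 1 = 'qz'.
`findall` collects group 1 from each match (4 total).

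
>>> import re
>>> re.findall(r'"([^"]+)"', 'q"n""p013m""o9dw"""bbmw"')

['n', 'p013m', 'o9dw', 'bbmw']

Matches: at [1:4] match '"n"', group 1 = 'n'; at [4:11] match '"p013m"', group 1 = 'p013m'; at [11:17] match '"o9dw"', group 1 = 'o9dw'; at [18:24] match '"bbmw"', group 1 = 'bbmw'.
One capturing group, so `findall` returns just the captured substring from each match — 4 in all.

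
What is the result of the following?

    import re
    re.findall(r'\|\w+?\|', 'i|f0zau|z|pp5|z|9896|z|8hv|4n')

['|f0zau|', '|pp5|', '|9896|', '|8hv|']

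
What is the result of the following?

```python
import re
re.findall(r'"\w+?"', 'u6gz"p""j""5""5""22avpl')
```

['"p"', '"j"', '"5"', '"5"']

`findall` yields the raw match text (4 of them) because the pattern has no groups.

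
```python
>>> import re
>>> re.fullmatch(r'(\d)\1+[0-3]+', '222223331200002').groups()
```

('2',)

A backreference is literal: `\1` must see the identical characters the first group matched.
For `fullmatch`, every character of the input must be accounted for by the pattern.
The match spans [0:15] → '222223331200002'.
Captured: group 1 = '2'.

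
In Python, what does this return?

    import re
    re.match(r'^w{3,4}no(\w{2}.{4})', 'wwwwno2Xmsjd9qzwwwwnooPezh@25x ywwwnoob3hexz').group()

'wwwwno2Xmsjd'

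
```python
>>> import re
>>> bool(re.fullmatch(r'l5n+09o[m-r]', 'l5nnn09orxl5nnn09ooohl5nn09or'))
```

False

This matches the literal 'l5', then one or more of the literal 'n'; then the literal '09o', then a character in [m-r].
For `fullmatch`, every character of the input must be accounted for by the pattern.
Here the string isn't matched end-to-end, so the call returns None, and `bool(None)` is False.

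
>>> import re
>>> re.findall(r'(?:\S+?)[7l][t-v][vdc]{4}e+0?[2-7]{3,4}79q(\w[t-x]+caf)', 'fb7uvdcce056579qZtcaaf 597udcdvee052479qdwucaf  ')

['dwucaf']

This matches one or more of a non-whitespace character (lazy) (non-capturing group); then one of [7l], then a character in [t-v], then exactly 4 of one of [vdc]; then one or more of the literal 'e', then optionally a literal '0'; then 3 to 4 of a character in [2-7], then the literal '79', then the literal 'q'; then a word character, then one or more of a character in [t-x], then the literal 'caf' (captured).
Scanning left to right: at [23:46] match '597udcdvee052479qdwucaf', group 1 = 'dwucaf'.
Because there's exactly one group, `findall` drops the full match and keeps group 1 from the one hit.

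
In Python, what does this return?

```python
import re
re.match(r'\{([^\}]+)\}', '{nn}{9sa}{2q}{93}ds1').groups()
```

('nn',)

`match` is anchored at position 0; if the pattern doesn't fit there, it returns None.
The match spans [0:4] → '{nn}'.
Captured: group 1 = 'nn'.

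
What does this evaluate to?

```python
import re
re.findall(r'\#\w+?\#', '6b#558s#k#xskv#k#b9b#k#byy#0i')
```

['#558s#', '#xskv#', '#b9b#', '#byy#']

Walking the string: at [2:8] → '#558s#'; at [9:15] → '#xskv#'; at [16:21] → '#b9b#'; at [22:27] → '#byy#'.
`findall` yields the raw match text (4 of them) because the pattern has no groups.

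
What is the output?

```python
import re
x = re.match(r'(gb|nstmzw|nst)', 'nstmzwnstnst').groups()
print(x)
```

Alternation tries branches left to right and keeps the first one that lets the overall match succeed at that position.
With `match`, the pattern is implicitly anchored at the beginning.
The match spans [0:6] → 'nstmzw'.
Captured: group 1 = 'nstmzw'.

('nstmzw',)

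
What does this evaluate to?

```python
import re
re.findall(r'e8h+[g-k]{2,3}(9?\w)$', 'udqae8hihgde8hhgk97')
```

['97']

Pattern: the literal 'e8', then one or more of a literal 'h', then 2 to 3 of a character in [g-k]; then optionally a literal '9', then a word character (captured); then anchored at the end.
Because there's exactly one group, `findall` drops the full match and keeps group 1 from the one hit.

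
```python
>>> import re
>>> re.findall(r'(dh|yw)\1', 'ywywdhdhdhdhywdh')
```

['yw', 'dh', 'dh']

After group 1 captures some text, `\1` only succeeds where that same text appears again.
One capturing group, so `findall` returns just the captured substring from each match — 3 in all.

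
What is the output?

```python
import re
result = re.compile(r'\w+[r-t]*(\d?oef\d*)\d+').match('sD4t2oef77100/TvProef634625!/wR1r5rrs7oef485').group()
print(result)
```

sD4t2oef77100

`match` is anchored at position 0; if the pattern doesn't fit there, it returns None.
The match spans [0:13] → 'sD4t2oef77100'.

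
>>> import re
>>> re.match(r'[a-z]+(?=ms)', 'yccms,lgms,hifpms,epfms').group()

'ycc'

Because the assertion is zero-width, the text it checks is not consumed and won't appear in the result.
`match` is anchored at position 0; if the pattern doesn't fit there, it returns None.
The match spans [0:3] → 'ycc'.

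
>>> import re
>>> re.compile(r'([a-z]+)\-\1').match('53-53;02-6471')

None

`\1` has to match the exact text group 1 already captured.
With `match`, the pattern is implicitly anchored at the beginning.
Here the pattern fails at index 0, so the call returns None.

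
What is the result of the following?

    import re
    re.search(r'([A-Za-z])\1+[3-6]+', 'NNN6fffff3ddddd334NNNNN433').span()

(0, 4)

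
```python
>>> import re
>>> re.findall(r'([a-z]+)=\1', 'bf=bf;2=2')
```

['bf']

`\1` is not a pattern — it's the concrete string captured by group 1, re-applied verbatim.
Scanning left to right: at [0:5] match 'bf=bf', group 1 = 'bf'.
Because there's exactly one group, `findall` drops the full match and keeps group 1 from the one hit.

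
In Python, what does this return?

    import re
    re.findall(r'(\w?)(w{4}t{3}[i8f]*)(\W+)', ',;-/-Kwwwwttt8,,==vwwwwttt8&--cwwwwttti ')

The pattern matches optionally a word character (captured); then exactly 4 of the literal 'w', then exactly 3 of the literal 't', then zero or more of one of [i8f] (captured); then one or more of a non-word character (captured).
Scanning left to right: at [5:18] match 'Kwwwwttt8,,==', groups = ('K', 'wwwwttt8', ',,=='); at [18:30] match 'vwwwwttt8&--', groups = ('v', 'wwwwttt8', '&--'); at [30:40] match 'cwwwwttti ', groups = ('c', 'wwwwttti', ' ').
Multiple groups make `findall` return tuples — one 3-tuple for each match.

[('K', 'wwwwttt8', ',,=='), ('v', 'wwwwttt8', '&--'), ('c', 'wwwwttti', ' ')]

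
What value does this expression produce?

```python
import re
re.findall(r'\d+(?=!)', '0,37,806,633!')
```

Lookahead/lookbehind check context without consuming it, so the matched span excludes the asserted characters.
No capturing groups, so `findall` returns the 1 full match string.

['633']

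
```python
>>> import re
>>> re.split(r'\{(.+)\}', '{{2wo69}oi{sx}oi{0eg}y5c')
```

['', '{2wo69}oi{sx}oi{0eg', 'y5c']

Matches to split on: at [0:21] → '{{2wo69}oi{sx}oi{0eg}'.
Because the pattern has a capturing group, `split` also inserts each captured text between the pieces.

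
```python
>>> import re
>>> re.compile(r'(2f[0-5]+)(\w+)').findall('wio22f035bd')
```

[('2f035', 'bd')]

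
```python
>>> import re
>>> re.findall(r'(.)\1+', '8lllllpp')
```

['l', 'p']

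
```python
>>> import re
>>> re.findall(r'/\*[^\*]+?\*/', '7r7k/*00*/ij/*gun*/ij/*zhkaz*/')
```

['/*00*/', '/*gun*/', '/*zhkaz*/']

With no groups in the pattern, `findall` gives back each whole match — 3 here.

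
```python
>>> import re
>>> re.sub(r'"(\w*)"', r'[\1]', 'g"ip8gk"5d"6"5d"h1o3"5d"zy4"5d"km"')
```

Matches: at [1:8] → '"ip8gk"'; at [10:13] → '"6"'; at [15:21] → '"h1o3"'; at [23:28] → '"zy4"'; at [30:34] → '"km"'.
Each match is replaced using the text its own group 1 captured.

'g[ip8gk]5d[6]5d[h1o3]5d[zy4]5d[km]'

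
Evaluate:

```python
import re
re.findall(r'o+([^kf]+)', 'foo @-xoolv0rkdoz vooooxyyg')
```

[' @-xoolv0r', 'z vooooxyyg']

With a single group, `findall` returns only what that group captured — 2 items.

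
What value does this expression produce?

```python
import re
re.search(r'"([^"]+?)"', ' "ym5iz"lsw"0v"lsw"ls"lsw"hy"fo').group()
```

'"ym5iz"'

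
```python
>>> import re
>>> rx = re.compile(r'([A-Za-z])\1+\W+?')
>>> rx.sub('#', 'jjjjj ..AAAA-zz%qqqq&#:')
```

`\1` has to match the exact text group 1 already captured.
`sub` substitutes '#' at each match site.

'#..####:'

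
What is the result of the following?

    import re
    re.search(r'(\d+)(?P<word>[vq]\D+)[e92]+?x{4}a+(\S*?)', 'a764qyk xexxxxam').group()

The pattern matches one or more of a digit (captured); then one of [vq], then one or more of a non-digit (captured as 'word'); then one or more of one of [e92] (lazy); then exactly 4 of the literal 'x', then one or more of the literal 'a'; then zero or more of a non-whitespace character (lazy) (captured).
A `+?`/`*?`/`{m,n}?` starts at its minimum and grows only as far as needed for what follows to match.
`search` walks the string left to right and returns the first match it finds.
The match spans [1:15] → '764qyk xexxxxa'.
Captured: group 1 = '764', group 2 = 'qyk x', group 3 = ''.

'764qyk xexxxxa'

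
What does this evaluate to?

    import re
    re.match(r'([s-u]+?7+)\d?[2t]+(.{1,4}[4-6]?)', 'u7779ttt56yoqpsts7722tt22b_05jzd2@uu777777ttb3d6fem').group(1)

'u777'

This matches one or more of a character in [s-u] (lazy), then one or more of the literal '7' (captured); then optionally a digit, then one or more of one of [2t]; then 1 to 4 of any character, then optionally a character in [4-6] (captured).
`re.match` only tries the pattern at the start of the string.
The match spans [0:12] → 'u7779ttt56yo'.
Captured: group 1 = 'u777', group 2 = '56yo'.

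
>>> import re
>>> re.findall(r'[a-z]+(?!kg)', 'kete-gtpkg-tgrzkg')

['kete', 'gtpkg', 'tgrzkg']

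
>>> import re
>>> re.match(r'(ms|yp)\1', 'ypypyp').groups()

('yp',)

The backreference `\1` re-matches whatever the first group consumed, character for character.
`re.match` won't scan ahead — the pattern has to work from the very first character.
The match spans [0:4] → 'ypyp'.
Captured: group 1 = 'yp'.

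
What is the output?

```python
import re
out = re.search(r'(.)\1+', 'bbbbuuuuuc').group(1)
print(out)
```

b

After group 1 captures some text, `\1` only succeeds where that same text appears again.
`re.search` tries every starting position until one works.
The match spans [0:4] → 'bbbb'.
Captured: group 1 = 'b'.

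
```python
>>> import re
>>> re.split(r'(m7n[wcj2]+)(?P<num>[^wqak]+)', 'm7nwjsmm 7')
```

['', 'm7nwj', 'smm 7', '']

`re.split` interleaves the captured-group text with the surrounding fragments.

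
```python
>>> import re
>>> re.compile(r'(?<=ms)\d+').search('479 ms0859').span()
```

(6, 10)

The lookaround is zero-width — it requires the adjacent text to match without consuming it, so the asserted text isn't part of the match.
The match spans [6:10] → '0859'.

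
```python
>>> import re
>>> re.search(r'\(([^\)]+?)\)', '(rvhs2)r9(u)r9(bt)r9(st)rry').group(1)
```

`search` walks the string left to right and returns the first match it finds.
The match spans [0:7] → '(rvhs2)'.
Captured: group 1 = 'rvhs2'.

'rvhs2'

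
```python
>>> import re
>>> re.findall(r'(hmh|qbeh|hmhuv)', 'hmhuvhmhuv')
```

['hmh', 'hmh']

The regex engine tests alternatives in the order written; an earlier branch that matches wins even if a later one would match more.
Matches: at [0:3] match 'hmh', group 1 = 'hmh'; at [5:8] match 'hmh', group 1 = 'hmh'.
With a single group, `findall` returns only what that group captured — 2 items.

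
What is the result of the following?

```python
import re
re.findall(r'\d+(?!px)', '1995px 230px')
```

The negative lookahead/lookbehind blocks any match where the forbidden context is present.
Since nothing is captured, `findall` lists the 2 matched substrings directly.

['199', '23']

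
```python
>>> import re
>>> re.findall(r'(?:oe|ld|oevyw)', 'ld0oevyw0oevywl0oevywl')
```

['ld', 'oe', 'oe', 'oe']

Alternation tries branches left to right and keeps the first one that lets the overall match succeed at that position.
No capturing groups, so `findall` returns the 4 full match strings.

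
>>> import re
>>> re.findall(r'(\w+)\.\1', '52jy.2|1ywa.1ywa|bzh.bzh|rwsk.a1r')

['1ywa', 'bzh']

The backreference `\1` re-matches whatever the first group consumed, character for character.
Matches: at [7:16] match '1ywa.1ywa', group 1 = '1ywa'; at [17:24] match 'bzh.bzh', group 1 = 'bzh'.
With a single group, `findall` returns only what that group captured — 2 items.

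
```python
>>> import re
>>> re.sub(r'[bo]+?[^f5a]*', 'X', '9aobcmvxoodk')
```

'9aX'

This matches one or more of one of [bo] (lazy); then zero or more of any character except [f5a].
Matches: at [2:12] → 'obcmvxoodk'.
Each match is replaced by 'X'.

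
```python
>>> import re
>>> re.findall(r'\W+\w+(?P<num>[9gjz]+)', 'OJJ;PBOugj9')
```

['9']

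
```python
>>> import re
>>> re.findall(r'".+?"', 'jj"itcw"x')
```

Since nothing is captured, `findall` lists the 1 matched substring directly.

['"itcw"']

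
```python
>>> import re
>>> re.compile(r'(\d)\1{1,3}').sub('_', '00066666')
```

'__6'

The backreference `\1` re-matches whatever the first group consumed, character for character.
Matches: at [0:3] → '000'; at [3:7] → '6666'.
`sub` substitutes '_' at each match site.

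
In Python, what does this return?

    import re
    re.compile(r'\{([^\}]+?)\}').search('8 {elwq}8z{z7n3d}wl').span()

`search` walks the string left to right and returns the first match it finds.
The match spans [2:8] → '{elwq}'.
Captured: group 1 = 'elwq'.

(2, 8)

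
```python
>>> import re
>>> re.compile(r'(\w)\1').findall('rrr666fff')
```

['r', '6', 'f']

`\1` is not a pattern — it's the concrete string captured by group 1, re-applied verbatim.
Walking the string: at [0:2] match 'rr', group 1 = 'r'; at [3:5] match '66', group 1 = '6'; at [6:8] match 'ff', group 1 = 'f'.
One capturing group, so `findall` returns just the captured substring from each match — 3 in all.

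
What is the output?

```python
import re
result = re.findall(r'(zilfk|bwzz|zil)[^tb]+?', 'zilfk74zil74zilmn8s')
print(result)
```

['zilfk', 'zil', 'zil']

Alternation tries branches left to right and keeps the first one that lets the overall match succeed at that position.
Scanning left to right: at [0:6] match 'zilfk7', group 1 = 'zilfk'; at [7:11] match 'zil7', group 1 = 'zil'; at [12:16] match 'zilm', group 1 = 'zil'.
With a single group, `findall` returns only what that group captured — 3 items.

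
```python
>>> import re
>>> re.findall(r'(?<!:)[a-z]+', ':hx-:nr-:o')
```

Because the assertion is negative and zero-width, positions next to the forbidden text are skipped.
Scanning left to right: at [2:3] → 'x'; at [6:7] → 'r'.
Since nothing is captured, `findall` lists the 2 matched substrings directly.

['x', 'r']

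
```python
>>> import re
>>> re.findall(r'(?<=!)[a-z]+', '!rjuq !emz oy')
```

Because the assertion is zero-width, the text it checks is not consumed and won't appear in the result.
Scanning left to right: at [1:5] → 'rjuq'; at [7:10] → 'emz'.
`findall` yields the raw match text (2 of them) because the pattern has no groups.

['rjuq', 'emz']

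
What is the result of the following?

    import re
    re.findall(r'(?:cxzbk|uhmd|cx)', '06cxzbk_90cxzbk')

['cxzbk', 'cxzbk']

Branches in `(...|...)` are attempted left-to-right; the first branch that allows the whole pattern to succeed is taken.
Scanning left to right: at [2:7] → 'cxzbk'; at [10:15] → 'cxzbk'.
Since nothing is captured, `findall` lists the 2 matched substrings directly.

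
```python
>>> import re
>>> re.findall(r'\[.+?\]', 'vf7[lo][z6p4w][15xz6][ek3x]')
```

With the lazy modifier that quantifier settles for the fewest repetitions that let the rest of the pattern succeed (the atoms after it are unaffected and can still be greedy).
No capturing groups, so `findall` returns the 4 full match strings.

['[lo]', '[z6p4w]', '[15xz6]', '[ek3x]']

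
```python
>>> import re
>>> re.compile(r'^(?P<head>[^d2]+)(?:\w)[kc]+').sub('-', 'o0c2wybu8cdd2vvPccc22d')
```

This matches anchored at the start of the string; then one or more of any character except [d2] (captured as 'head'); then a word character (non-capturing group); then one or more of one of [kc].
Matches: at [0:3] → 'o0c'.
Each match is replaced by '-'.

'-2wybu8cdd2vvPccc22d'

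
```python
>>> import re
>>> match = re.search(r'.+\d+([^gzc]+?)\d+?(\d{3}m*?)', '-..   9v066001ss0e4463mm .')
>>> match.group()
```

Pattern: one or more of any character; then one or more of a digit; then one or more of any character except [gzc] (lazy) (captured); then one or more of a digit (lazy); then exactly 3 of a digit, then zero or more of the literal 'm' (lazy) (captured).
`re.search` scans for the first position where the pattern succeeds.
The match spans [0:22] → '-..   9v066001ss0e4463'.
Captured: group 1 = 'e', group 2 = '463'.

'-..   9v066001ss0e4463'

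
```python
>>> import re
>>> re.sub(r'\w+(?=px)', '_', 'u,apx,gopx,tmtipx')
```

The positive lookaround only admits positions where the adjacent text matches; those characters stay outside the span.
Matches: at [2:3] → 'a'; at [6:8] → 'go'; at [11:15] → 'tmti'.
Every occurrence is swapped for '_'.

'u,_px,_px,_px'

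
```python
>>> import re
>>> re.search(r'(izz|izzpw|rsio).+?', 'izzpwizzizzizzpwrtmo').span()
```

(0, 4)

The regex engine tests alternatives in the order written; an earlier branch that matches wins even if a later one would match more.
`re.search` tries every starting position until one works.
The match spans [0:4] → 'izzp'.
Captured: group 1 = 'izz'.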